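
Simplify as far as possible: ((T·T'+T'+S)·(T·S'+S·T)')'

((T·T'+T'+S)·(T·S'+S·T)')'
= ((T·T'+T'+S)·T')'   — distribution
= ((T'+S)·T')'   — complement / identity
= (T')'   — absorption
= T   — double negation

T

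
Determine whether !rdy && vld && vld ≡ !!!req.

E1: !rdy && vld && vld
    = !rdy && vld   [idempotence]
E2: !!!req
    = !req   [double negation]
These differ: at rdy=0, req=0, vld=0, E1 = 0 but E2 = 1.

No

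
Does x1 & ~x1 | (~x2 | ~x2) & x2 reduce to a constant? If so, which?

yes, False

x1 & ~x1 | (~x2 | ~x2) & x2
= (~x2 | ~x2) & x2   (complement / identity)
= ~x2 & x2   (idempotence)
= 0   (complement)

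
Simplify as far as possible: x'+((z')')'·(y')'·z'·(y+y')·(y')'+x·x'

x'+((z')')'·(y')'·z'·(y+y')·(y')'+x·x'
= x'+z'·(y')'·z'·(y+y')·(y')'+x·x'   [double negation]
= x'+z'·(y')'·z'·(y+y')·(y')'   [complement / identity]
= x'+z'·(y')'·z'·(y')'   [complement / identity]
= x'+z'·(y')'   [idempotence]
= x'+z'·y   [double negation]

x'+z'·y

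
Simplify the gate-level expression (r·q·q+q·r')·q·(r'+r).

q

(r·q·q+q·r')·q·(r'+r)
= (r·q+q·r')·q·(r'+r)   [idempotence]
= q·q·(r'+r)   [distribution]
= q·(r'+r)   [idempotence]
= q   [complement / identity]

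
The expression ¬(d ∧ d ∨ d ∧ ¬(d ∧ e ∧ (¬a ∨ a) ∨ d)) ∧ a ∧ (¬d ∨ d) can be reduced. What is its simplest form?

¬(d ∧ d ∨ d ∧ ¬(d ∧ e ∧ (¬a ∨ a) ∨ d)) ∧ a ∧ (¬d ∨ d)
= ¬(d ∧ d ∨ d ∧ ¬(d ∧ e ∧ (¬a ∨ a) ∨ d)) ∧ a   [complement / identity]
= ¬(d ∧ d ∨ d ∧ ¬(d ∧ e ∨ d)) ∧ a   [complement / identity]
= ¬(d ∧ d ∨ d ∧ ¬d) ∧ a   [absorption]
= ¬d ∧ a   [distribution]

¬d ∧ a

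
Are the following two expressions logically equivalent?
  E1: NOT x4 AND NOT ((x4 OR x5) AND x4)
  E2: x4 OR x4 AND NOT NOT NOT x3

No

E1: NOT x4 AND NOT ((x4 OR x5) AND x4)
    = NOT x4 AND NOT x4
    = NOT x4
E2: x4 OR x4 AND NOT NOT NOT x3
    = x4 OR x4 AND NOT x3
    = x4
These differ: at x3=0, x4=0, x5=0, E1 = 1 but E2 = 0.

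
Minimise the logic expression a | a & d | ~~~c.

a | ~c

a | a & d | ~~~c
= a | ~~~c   (absorption)
= a | ~c   (double negation)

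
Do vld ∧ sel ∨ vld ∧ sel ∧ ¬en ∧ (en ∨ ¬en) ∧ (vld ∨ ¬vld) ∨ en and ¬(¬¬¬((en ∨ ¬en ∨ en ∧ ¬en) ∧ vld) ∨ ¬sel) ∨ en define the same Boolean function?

E1: vld ∧ sel ∨ vld ∧ sel ∧ ¬en ∧ (en ∨ ¬en) ∧ (vld ∨ ¬vld) ∨ en
    = vld ∧ sel ∨ vld ∧ sel ∧ ¬en ∧ (en ∨ ¬en) ∨ en   [complement / identity]
    = vld ∧ sel ∨ vld ∧ sel ∧ ¬en ∨ en   [complement / identity]
    = vld ∧ sel ∨ en   [absorption]
E2: ¬(¬¬¬((en ∨ ¬en ∨ en ∧ ¬en) ∧ vld) ∨ ¬sel) ∨ en
    = ¬(¬¬¬((en ∨ ¬en) ∧ vld) ∨ ¬sel) ∨ en   [complement / identity]
    = ¬(¬¬¬vld ∨ ¬sel) ∨ en   [complement / identity]
    = ¬(¬vld ∨ ¬sel) ∨ en   [double negation]
    = vld ∧ sel ∨ en   [De Morgan]
Both reduce to vld ∧ sel ∨ en, so they are equivalent.

Yes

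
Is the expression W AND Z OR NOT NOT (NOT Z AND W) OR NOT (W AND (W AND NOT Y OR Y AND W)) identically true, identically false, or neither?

identically true

W AND Z OR NOT NOT (NOT Z AND W) OR NOT (W AND (W AND NOT Y OR Y AND W))
= W AND Z OR NOT Z AND W OR NOT (W AND (W AND NOT Y OR Y AND W))   — double negation
= W OR NOT (W AND (W AND NOT Y OR Y AND W))   — distribution
= W OR NOT (W AND W)   — distribution
= W OR NOT W   — idempotence
= TRUE   — complement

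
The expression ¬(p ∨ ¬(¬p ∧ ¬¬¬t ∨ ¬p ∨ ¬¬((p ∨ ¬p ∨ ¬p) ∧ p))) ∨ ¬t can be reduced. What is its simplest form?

¬(p ∨ ¬(¬p ∧ ¬¬¬t ∨ ¬p ∨ ¬¬((p ∨ ¬p ∨ ¬p) ∧ p))) ∨ ¬t
= ¬(p ∨ ¬(¬p ∧ ¬¬¬t ∨ ¬p ∨ ¬¬((p ∨ ¬p) ∧ p))) ∨ ¬t   — idempotence
= ¬(p ∨ ¬(¬p ∧ ¬t ∨ ¬p ∨ ¬¬((p ∨ ¬p) ∧ p))) ∨ ¬t   — double negation
= ¬(p ∨ ¬(¬p ∨ ¬¬((p ∨ ¬p) ∧ p))) ∨ ¬t   — absorption
= ¬(p ∨ ¬(¬p ∨ ¬¬p)) ∨ ¬t   — complement / identity
= ¬(p ∨ p ∧ ¬p) ∨ ¬t   — De Morgan
= ¬p ∨ ¬t   — complement / identity

¬p ∨ ¬t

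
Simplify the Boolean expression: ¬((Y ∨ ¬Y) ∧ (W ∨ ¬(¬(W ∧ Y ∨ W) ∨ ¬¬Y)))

¬((Y ∨ ¬Y) ∧ (W ∨ ¬(¬(W ∧ Y ∨ W) ∨ ¬¬Y)))
= ¬((Y ∨ ¬Y) ∧ (W ∨ ¬(¬W ∨ ¬¬Y)))   [absorption]
= ¬((Y ∨ ¬Y) ∧ (W ∨ W ∧ ¬Y))   [De Morgan]
= ¬(W ∨ W ∧ ¬Y)   [complement / identity]
= ¬W   [absorption]

¬W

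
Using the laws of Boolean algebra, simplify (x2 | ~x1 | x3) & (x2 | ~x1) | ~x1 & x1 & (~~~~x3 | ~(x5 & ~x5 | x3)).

(x2 | ~x1 | x3) & (x2 | ~x1) | ~x1 & x1 & (~~~~x3 | ~(x5 & ~x5 | x3))
= (x2 | ~x1 | x3) & (x2 | ~x1) | ~x1 & x1 & (~~~~x3 | ~x3)   (complement / identity)
= (x2 | ~x1 | x3) & (x2 | ~x1) | ~x1 & x1 & (~~x3 | ~x3)   (double negation)
= (x2 | ~x1 | x3) & (x2 | ~x1) | ~x1 & x1 & (x3 | ~x3)   (double negation)
= (x2 | ~x1 | x3) & (x2 | ~x1) | ~x1 & x1   (complement / identity)
= x2 | ~x1 | ~x1 & x1   (absorption)
= x2 | ~x1   (complement / identity)

x2 | ~x1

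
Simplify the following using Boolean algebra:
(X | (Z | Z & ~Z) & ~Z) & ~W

X & ~W

(X | (Z | Z & ~Z) & ~Z) & ~W
= (X | Z & ~Z) & ~W   [complement / identity]
= X & ~W   [complement / identity]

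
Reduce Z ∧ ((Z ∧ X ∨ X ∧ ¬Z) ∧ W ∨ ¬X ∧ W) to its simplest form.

Z ∧ ((Z ∧ X ∨ X ∧ ¬Z) ∧ W ∨ ¬X ∧ W)
= Z ∧ (X ∧ W ∨ ¬X ∧ W)
= Z ∧ W

Z ∧ W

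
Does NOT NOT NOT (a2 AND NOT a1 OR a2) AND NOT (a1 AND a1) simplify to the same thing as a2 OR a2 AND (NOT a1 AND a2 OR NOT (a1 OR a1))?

E1: NOT NOT NOT (a2 AND NOT a1 OR a2) AND NOT (a1 AND a1)
    = NOT NOT NOT a2 AND NOT (a1 AND a1)   [absorption]
    = NOT NOT NOT a2 AND NOT a1   [idempotence]
    = NOT a2 AND NOT a1   [double negation]
E2: a2 OR a2 AND (NOT a1 AND a2 OR NOT (a1 OR a1))
    = a2 OR a2 AND (NOT a1 AND a2 OR NOT a1)   [idempotence]
    = a2 OR a2 AND NOT a1   [absorption]
    = a2   [absorption]
These differ: at a1=0, a2=1, E1 = 0 but E2 = 1.

No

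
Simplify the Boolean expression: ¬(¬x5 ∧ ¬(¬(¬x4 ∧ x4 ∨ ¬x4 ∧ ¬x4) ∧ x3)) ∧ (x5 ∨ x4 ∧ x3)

¬(¬x5 ∧ ¬(¬(¬x4 ∧ x4 ∨ ¬x4 ∧ ¬x4) ∧ x3)) ∧ (x5 ∨ x4 ∧ x3)
= ¬(¬x5 ∧ ¬(¬¬x4 ∧ x3)) ∧ (x5 ∨ x4 ∧ x3)   — distribution
= (x5 ∨ ¬¬x4 ∧ x3) ∧ (x5 ∨ x4 ∧ x3)   — De Morgan
= (x5 ∨ x4 ∧ x3) ∧ (x5 ∨ x4 ∧ x3)   — double negation
= x5 ∨ x4 ∧ x3   — idempotence

x5 ∨ x4 ∧ x3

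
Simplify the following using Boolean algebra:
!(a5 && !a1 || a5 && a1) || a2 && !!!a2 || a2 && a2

!(a5 && !a1 || a5 && a1) || a2 && !!!a2 || a2 && a2
= !(a5 && !a1 || a5 && a1) || a2 && !a2 || a2 && a2
= !(a5 && !a1 || a5 && a1) || a2
= !a5 || a2

!a5 || a2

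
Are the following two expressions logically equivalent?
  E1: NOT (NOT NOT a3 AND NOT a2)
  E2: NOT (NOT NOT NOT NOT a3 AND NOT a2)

E1: NOT (NOT NOT a3 AND NOT a2)
    = NOT a3 OR a2   (De Morgan)
E2: NOT (NOT NOT NOT NOT a3 AND NOT a2)
    = NOT NOT NOT a3 OR a2   (De Morgan)
    = NOT a3 OR a2   (double negation)
Both reduce to NOT a3 OR a2, so they are equivalent.

Yes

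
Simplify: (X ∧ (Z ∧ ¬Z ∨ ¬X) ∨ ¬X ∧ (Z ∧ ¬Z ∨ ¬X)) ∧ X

False

(X ∧ (Z ∧ ¬Z ∨ ¬X) ∨ ¬X ∧ (Z ∧ ¬Z ∨ ¬X)) ∧ X
= (Z ∧ ¬Z ∨ ¬X) ∧ X   (distribution)
= ¬X ∧ X   (complement / identity)
= False   (complement)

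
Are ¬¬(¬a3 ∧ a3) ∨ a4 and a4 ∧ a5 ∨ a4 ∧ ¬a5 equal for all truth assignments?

E1: ¬¬(¬a3 ∧ a3) ∨ a4
    = ¬a3 ∧ a3 ∨ a4   [double negation]
    = a4   [complement / identity]
E2: a4 ∧ a5 ∨ a4 ∧ ¬a5
    = a4   [distribution]
Both reduce to a4, so they are equivalent.

Yes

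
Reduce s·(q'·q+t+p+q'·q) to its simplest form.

s·(t+p)

s·(q'·q+t+p+q'·q)
= s·(t+p+q'·q)   [complement / identity]
= s·(t+p)   [complement / identity]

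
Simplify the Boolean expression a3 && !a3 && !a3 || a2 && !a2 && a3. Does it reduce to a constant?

false

a3 && !a3 && !a3 || a2 && !a2 && a3
= a3 && !a3 || a2 && !a2 && a3
= (!a3 || a2 && !a2) && a3
= !a3 && a3
= false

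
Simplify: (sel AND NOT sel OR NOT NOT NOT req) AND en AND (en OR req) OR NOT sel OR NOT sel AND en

NOT req AND en OR NOT sel

(sel AND NOT sel OR NOT NOT NOT req) AND en AND (en OR req) OR NOT sel OR NOT sel AND en
= NOT NOT NOT req AND en AND (en OR req) OR NOT sel OR NOT sel AND en   (complement / identity)
= NOT req AND en AND (en OR req) OR NOT sel OR NOT sel AND en   (double negation)
= NOT req AND en AND (en OR req) OR NOT sel   (absorption)
= NOT req AND en OR NOT sel   (absorption)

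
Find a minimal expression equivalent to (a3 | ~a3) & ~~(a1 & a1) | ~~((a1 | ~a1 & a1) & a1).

a1

(a3 | ~a3) & ~~(a1 & a1) | ~~((a1 | ~a1 & a1) & a1)
= (a3 | ~a3) & ~~(a1 & a1) | ~~(a1 & a1)
= ~~(a1 & a1) | ~~(a1 & a1)
= ~~(a1 & a1)
= ~~a1
= a1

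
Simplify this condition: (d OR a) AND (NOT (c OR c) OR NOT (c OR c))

(d OR a) AND (NOT (c OR c) OR NOT (c OR c))
= (d OR a) AND NOT (c OR c)
= (d OR a) AND NOT c

(d OR a) AND NOT c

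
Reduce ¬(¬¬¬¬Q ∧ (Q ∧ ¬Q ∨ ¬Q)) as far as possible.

¬(¬¬¬¬Q ∧ (Q ∧ ¬Q ∨ ¬Q))
= ¬(¬¬Q ∧ (Q ∧ ¬Q ∨ ¬Q))
= ¬(¬¬Q ∧ ¬Q)
= ¬Q ∨ Q
= True

True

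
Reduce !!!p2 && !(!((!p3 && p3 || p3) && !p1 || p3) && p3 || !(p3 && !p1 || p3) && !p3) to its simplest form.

!!!p2 && !(!((!p3 && p3 || p3) && !p1 || p3) && p3 || !(p3 && !p1 || p3) && !p3)
= !!!p2 && !(!(p3 && !p1 || p3) && p3 || !(p3 && !p1 || p3) && !p3)   — complement / identity
= !!!p2 && !!(p3 && !p1 || p3)   — distribution
= !!!p2 && !!p3   — absorption
= !p2 && !!p3   — double negation
= !p2 && p3   — double negation

!p2 && p3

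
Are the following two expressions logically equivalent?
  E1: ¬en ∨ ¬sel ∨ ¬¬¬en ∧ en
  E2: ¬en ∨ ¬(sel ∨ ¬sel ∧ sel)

Yes

E1: ¬en ∨ ¬sel ∨ ¬¬¬en ∧ en
    = ¬en ∨ ¬sel ∨ ¬en ∧ en   — double negation
    = ¬en ∨ ¬sel   — complement / identity
E2: ¬en ∨ ¬(sel ∨ ¬sel ∧ sel)
    = ¬en ∨ ¬sel   — complement / identity
Both reduce to ¬en ∨ ¬sel, so they are equivalent.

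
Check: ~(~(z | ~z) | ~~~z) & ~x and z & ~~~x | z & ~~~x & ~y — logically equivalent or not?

Yes

E1: ~(~(z | ~z) | ~~~z) & ~x
    = ~(~(z | ~z) | ~z) & ~x   — double negation
    = (z | ~z) & z & ~x   — De Morgan
    = z & ~x   — complement / identity
E2: z & ~~~x | z & ~~~x & ~y
    = z & ~~~x   — absorption
    = z & ~x   — double negation
Both reduce to z & ~x, so they are equivalent.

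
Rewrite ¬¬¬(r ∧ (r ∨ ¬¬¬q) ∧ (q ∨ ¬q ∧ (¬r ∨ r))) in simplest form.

¬¬¬(r ∧ (r ∨ ¬¬¬q) ∧ (q ∨ ¬q ∧ (¬r ∨ r)))
= ¬¬¬(r ∧ (r ∨ ¬q) ∧ (q ∨ ¬q ∧ (¬r ∨ r)))   (double negation)
= ¬¬¬(r ∧ (q ∨ ¬q ∧ (¬r ∨ r)))   (absorption)
= ¬¬¬(r ∧ (q ∨ ¬q))   (complement / identity)
= ¬¬¬r   (complement / identity)
= ¬r   (double negation)

¬r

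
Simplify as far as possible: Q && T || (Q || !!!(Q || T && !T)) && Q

Q

Q && T || (Q || !!!(Q || T && !T)) && Q
= Q && T || (Q || !(Q || T && !T)) && Q   — double negation
= Q && T || (Q || !Q) && Q   — complement / identity
= Q && T || Q   — complement / identity
= Q   — absorption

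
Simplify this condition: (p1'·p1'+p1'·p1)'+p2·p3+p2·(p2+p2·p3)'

p1+p2·p3

(p1'·p1'+p1'·p1)'+p2·p3+p2·(p2+p2·p3)'
= (p1'·p1'+p1'·p1)'+p2·p3+p2·p2'   [absorption]
= (p1'·p1'+p1'·p1)'+p2·p3   [complement / identity]
= (p1')'+p2·p3   [distribution]
= p1+p2·p3   [double negation]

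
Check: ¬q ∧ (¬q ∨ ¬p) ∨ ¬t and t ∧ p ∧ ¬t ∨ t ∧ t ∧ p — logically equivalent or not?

No

E1: ¬q ∧ (¬q ∨ ¬p) ∨ ¬t
    = ¬q ∨ ¬t   [absorption]
E2: t ∧ p ∧ ¬t ∨ t ∧ t ∧ p
    = t ∧ p   [distribution]
These differ: at p=0, q=0, t=0, E1 = 1 but E2 = 0.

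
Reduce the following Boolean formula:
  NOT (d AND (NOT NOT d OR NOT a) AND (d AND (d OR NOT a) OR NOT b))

NOT (d AND (NOT NOT d OR NOT a) AND (d AND (d OR NOT a) OR NOT b))
= NOT (d AND (d OR NOT a) AND (d AND (d OR NOT a) OR NOT b))   [double negation]
= NOT (d AND (d OR NOT a))   [absorption]
= NOT d   [absorption]

NOT d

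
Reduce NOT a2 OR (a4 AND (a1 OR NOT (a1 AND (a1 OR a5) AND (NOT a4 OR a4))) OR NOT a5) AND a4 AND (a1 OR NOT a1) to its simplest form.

NOT a2 OR (a4 AND (a1 OR NOT (a1 AND (a1 OR a5) AND (NOT a4 OR a4))) OR NOT a5) AND a4 AND (a1 OR NOT a1)
= NOT a2 OR (a4 AND (a1 OR NOT (a1 AND (a1 OR a5))) OR NOT a5) AND a4 AND (a1 OR NOT a1)   (complement / identity)
= NOT a2 OR (a4 AND (a1 OR NOT a1) OR NOT a5) AND a4 AND (a1 OR NOT a1)   (absorption)
= NOT a2 OR a4 AND (a1 OR NOT a1)   (absorption)
= NOT a2 OR a4   (complement / identity)

NOT a2 OR a4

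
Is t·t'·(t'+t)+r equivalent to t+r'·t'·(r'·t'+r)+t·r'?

No

E1: t·t'·(t'+t)+r
    = t·t'+r   [complement / identity]
    = r   [complement / identity]
E2: t+r'·t'·(r'·t'+r)+t·r'
    = t+r'·t'+t·r'   [absorption]
    = t+r'   [distribution]
These differ: at r=0, t=0, E1 = 0 but E2 = 1.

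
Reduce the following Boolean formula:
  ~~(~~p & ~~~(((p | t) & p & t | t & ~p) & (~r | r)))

p & ~t

~~(~~p & ~~~(((p | t) & p & t | t & ~p) & (~r | r)))
= ~~(~~p & ~~~((p | t) & p & t | t & ~p))   [complement / identity]
= ~(~p | ~~((p | t) & p & t | t & ~p))   [De Morgan]
= ~(~p | ~~(p & t | t & ~p))   [absorption]
= ~(~p | ~~t)   [distribution]
= p & ~t   [De Morgan]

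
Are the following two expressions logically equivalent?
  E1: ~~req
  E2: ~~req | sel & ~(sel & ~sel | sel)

Yes

E1: ~~req
    = req   (double negation)
E2: ~~req | sel & ~(sel & ~sel | sel)
    = ~~req | sel & ~sel   (complement / identity)
    = ~~req   (complement / identity)
    = req   (double negation)
Both reduce to req, so they are equivalent.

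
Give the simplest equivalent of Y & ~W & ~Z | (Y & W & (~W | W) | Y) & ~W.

Y & ~W

Y & ~W & ~Z | (Y & W & (~W | W) | Y) & ~W
= Y & ~W & ~Z | (Y & W | Y) & ~W   — complement / identity
= Y & ~W & ~Z | Y & ~W   — absorption
= Y & ~W   — absorption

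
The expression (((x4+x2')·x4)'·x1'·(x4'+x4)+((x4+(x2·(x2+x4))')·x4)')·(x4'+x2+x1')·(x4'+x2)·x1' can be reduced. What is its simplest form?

(((x4+x2')·x4)'·x1'·(x4'+x4)+((x4+(x2·(x2+x4))')·x4)')·(x4'+x2+x1')·(x4'+x2)·x1'
= (((x4+x2')·x4)'·x1'·(x4'+x4)+((x4+x2')·x4)')·(x4'+x2+x1')·(x4'+x2)·x1'   (absorption)
= (((x4+x2')·x4)'·x1'+((x4+x2')·x4)')·(x4'+x2+x1')·(x4'+x2)·x1'   (complement / identity)
= (((x4+x2')·x4)'·x1'+((x4+x2')·x4)')·(x4'+x2)·x1'   (absorption)
= ((x4+x2')·x4)'·(x4'+x2)·x1'   (absorption)
= x4'·(x4'+x2)·x1'   (absorption)
= x4'·x1'   (absorption)

x4'·x1'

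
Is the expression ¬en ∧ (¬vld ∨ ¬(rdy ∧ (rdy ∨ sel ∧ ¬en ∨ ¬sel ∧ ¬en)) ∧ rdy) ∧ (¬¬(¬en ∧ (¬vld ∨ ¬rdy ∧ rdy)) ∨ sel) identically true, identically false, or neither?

¬en ∧ (¬vld ∨ ¬(rdy ∧ (rdy ∨ sel ∧ ¬en ∨ ¬sel ∧ ¬en)) ∧ rdy) ∧ (¬¬(¬en ∧ (¬vld ∨ ¬rdy ∧ rdy)) ∨ sel)
= ¬en ∧ (¬vld ∨ ¬(rdy ∧ (rdy ∨ ¬en)) ∧ rdy) ∧ (¬¬(¬en ∧ (¬vld ∨ ¬rdy ∧ rdy)) ∨ sel)
= ¬en ∧ (¬vld ∨ ¬rdy ∧ rdy) ∧ (¬¬(¬en ∧ (¬vld ∨ ¬rdy ∧ rdy)) ∨ sel)
= ¬en ∧ (¬vld ∨ ¬rdy ∧ rdy) ∧ (¬en ∧ (¬vld ∨ ¬rdy ∧ rdy) ∨ sel)
= ¬en ∧ (¬vld ∨ ¬rdy ∧ rdy)
= ¬en ∧ ¬vld
This depends on en, vld, so it is not a constant.

neither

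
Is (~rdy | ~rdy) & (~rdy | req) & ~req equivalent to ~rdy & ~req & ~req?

Yes

E1: (~rdy | ~rdy) & (~rdy | req) & ~req
    = ~rdy & (~rdy | req) & ~req
    = ~rdy & ~req
E2: ~rdy & ~req & ~req
    = ~rdy & ~req
Both reduce to ~rdy & ~req, so they are equivalent.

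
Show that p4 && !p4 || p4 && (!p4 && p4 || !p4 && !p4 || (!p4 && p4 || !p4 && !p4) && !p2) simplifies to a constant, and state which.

false

p4 && !p4 || p4 && (!p4 && p4 || !p4 && !p4 || (!p4 && p4 || !p4 && !p4) && !p2)
= p4 && !p4 || p4 && (!p4 && p4 || !p4 && !p4)   (absorption)
= p4 && !p4 || p4 && !p4   (distribution)
= p4 && !p4   (idempotence)
= false   (complement)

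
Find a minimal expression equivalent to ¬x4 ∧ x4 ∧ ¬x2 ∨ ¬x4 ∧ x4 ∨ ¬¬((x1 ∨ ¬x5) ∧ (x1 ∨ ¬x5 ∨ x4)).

¬x4 ∧ x4 ∧ ¬x2 ∨ ¬x4 ∧ x4 ∨ ¬¬((x1 ∨ ¬x5) ∧ (x1 ∨ ¬x5 ∨ x4))
= ¬x4 ∧ x4 ∧ ¬x2 ∨ ¬x4 ∧ x4 ∨ ¬¬(x1 ∨ ¬x5)
= ¬x4 ∧ x4 ∨ ¬¬(x1 ∨ ¬x5)
= ¬x4 ∧ x4 ∨ x1 ∨ ¬x5
= x1 ∨ ¬x5

x1 ∨ ¬x5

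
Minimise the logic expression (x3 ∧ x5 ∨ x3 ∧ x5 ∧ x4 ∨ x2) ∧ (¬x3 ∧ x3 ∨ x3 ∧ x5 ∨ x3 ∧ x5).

(x3 ∧ x5 ∨ x3 ∧ x5 ∧ x4 ∨ x2) ∧ (¬x3 ∧ x3 ∨ x3 ∧ x5 ∨ x3 ∧ x5)
= (x3 ∧ x5 ∨ x3 ∧ x5 ∧ x4 ∨ x2) ∧ (¬x3 ∧ x3 ∨ x3 ∧ x5)   [idempotence]
= (x3 ∧ x5 ∨ x3 ∧ x5 ∧ x4 ∨ x2) ∧ x3 ∧ x5   [complement / identity]
= (x3 ∧ x5 ∨ x2) ∧ x3 ∧ x5   [absorption]
= x3 ∧ x5   [absorption]

x3 ∧ x5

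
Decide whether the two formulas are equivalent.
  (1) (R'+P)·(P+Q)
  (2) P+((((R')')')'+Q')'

E1: (R'+P)·(P+Q)
    = P+R'·Q   — distribution
E2: P+((((R')')')'+Q')'
    = P+((R')'+Q')'   — double negation
    = P+R'·Q   — De Morgan
Both reduce to P+R'·Q, so they are equivalent.

Yes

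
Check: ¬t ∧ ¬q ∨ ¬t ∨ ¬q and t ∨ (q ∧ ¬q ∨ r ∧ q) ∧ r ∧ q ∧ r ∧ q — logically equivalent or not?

E1: ¬t ∧ ¬q ∨ ¬t ∨ ¬q
    = ¬t ∨ ¬q
E2: t ∨ (q ∧ ¬q ∨ r ∧ q) ∧ r ∧ q ∧ r ∧ q
    = t ∨ r ∧ q ∧ r ∧ q ∧ r ∧ q
    = t ∨ r ∧ q ∧ r ∧ q
    = t ∨ r ∧ q
These differ: at q=1, r=0, t=1, E1 = 0 but E2 = 1.

No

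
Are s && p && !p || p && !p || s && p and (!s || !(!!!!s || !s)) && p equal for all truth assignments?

No

E1: s && p && !p || p && !p || s && p
    = s && p && !p || s && p   [complement / identity]
    = s && p   [absorption]
E2: (!s || !(!!!!s || !s)) && p
    = (!s || !(!!s || !s)) && p   [double negation]
    = (!s || !s && s) && p   [De Morgan]
    = !s && p   [complement / identity]
These differ: at p=1, s=0, E1 = 0 but E2 = 1.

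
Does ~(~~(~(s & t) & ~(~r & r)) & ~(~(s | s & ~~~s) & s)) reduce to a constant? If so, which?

~(~~(~(s & t) & ~(~r & r)) & ~(~(s | s & ~~~s) & s))
= ~(~(s & t) & ~(~r & r)) | ~(s | s & ~~~s) & s   [De Morgan]
= ~(~(s & t) & ~(~r & r)) | ~(s | s & ~s) & s   [double negation]
= s & t | ~r & r | ~(s | s & ~s) & s   [De Morgan]
= s & t | ~r & r | ~s & s   [complement / identity]
= s & t | ~s & s   [complement / identity]
= s & t   [complement / identity]
This depends on s, t, so it is not a constant.

no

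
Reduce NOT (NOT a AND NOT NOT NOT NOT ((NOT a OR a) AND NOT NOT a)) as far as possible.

NOT (NOT a AND NOT NOT NOT NOT ((NOT a OR a) AND NOT NOT a))
= NOT (NOT a AND NOT NOT ((NOT a OR a) AND NOT NOT a))   [double negation]
= a OR NOT ((NOT a OR a) AND NOT NOT a)   [De Morgan]
= a OR NOT NOT NOT a   [complement / identity]
= a OR NOT a   [double negation]
= TRUE   [complement]

TRUE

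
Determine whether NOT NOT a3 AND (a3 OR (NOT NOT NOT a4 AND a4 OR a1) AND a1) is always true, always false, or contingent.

contingent

NOT NOT a3 AND (a3 OR (NOT NOT NOT a4 AND a4 OR a1) AND a1)
= NOT NOT a3 AND (a3 OR (NOT a4 AND a4 OR a1) AND a1)   [double negation]
= a3 AND (a3 OR (NOT a4 AND a4 OR a1) AND a1)   [double negation]
= a3 AND (a3 OR a1 AND a1)   [complement / identity]
= a3 AND (a3 OR a1)   [idempotence]
= a3   [absorption]
This depends on a3, so it is not a constant.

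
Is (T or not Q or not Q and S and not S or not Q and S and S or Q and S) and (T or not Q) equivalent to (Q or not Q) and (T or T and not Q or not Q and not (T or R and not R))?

Yes

E1: (T or not Q or not Q and S and not S or not Q and S and S or Q and S) and (T or not Q)
    = (T or not Q or not Q and S or Q and S) and (T or not Q)   (distribution)
    = (T or not Q or S) and (T or not Q)   (distribution)
    = T or not Q   (absorption)
E2: (Q or not Q) and (T or T and not Q or not Q and not (T or R and not R))
    = (Q or not Q) and (T or T and not Q or not Q and not T)   (complement / identity)
    = T or T and not Q or not Q and not T   (complement / identity)
    = T or not Q   (distribution)
Both reduce to T or not Q, so they are equivalent.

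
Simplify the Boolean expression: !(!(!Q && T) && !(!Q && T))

!Q && T

!(!(!Q && T) && !(!Q && T))
= !!(!Q && T)   [idempotence]
= !Q && T   [double negation]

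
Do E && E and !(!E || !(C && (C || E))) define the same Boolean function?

No

E1: E && E
    = E   — idempotence
E2: !(!E || !(C && (C || E)))
    = E && C && (C || E)   — De Morgan
    = E && C   — absorption
These differ: at C=0, E=1, E1 = 1 but E2 = 0.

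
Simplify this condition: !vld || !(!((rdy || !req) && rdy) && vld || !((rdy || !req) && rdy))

!vld || rdy

!vld || !(!((rdy || !req) && rdy) && vld || !((rdy || !req) && rdy))
= !vld || !!((rdy || !req) && rdy)
= !vld || !!rdy
= !vld || rdy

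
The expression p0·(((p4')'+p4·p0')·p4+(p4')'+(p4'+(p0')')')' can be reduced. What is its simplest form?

p0·p4'

p0·(((p4')'+p4·p0')·p4+(p4')'+(p4'+(p0')')')'
= p0·(((p4')'+p4·p0')·p4+(p4')'+p4·p0')'
= p0·((p4')'+p4·p0')'
= p0·(p4+p4·p0')'
= p0·p4'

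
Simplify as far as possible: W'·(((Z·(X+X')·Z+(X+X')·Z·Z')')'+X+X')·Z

W'·(((Z·(X+X')·Z+(X+X')·Z·Z')')'+X+X')·Z
= W'·((((X+X')·Z)')'+X+X')·Z   (distribution)
= W'·((X+X')·Z+X+X')·Z   (double negation)
= W'·(X+X')·Z   (absorption)
= W'·Z   (complement / identity)

W'·Z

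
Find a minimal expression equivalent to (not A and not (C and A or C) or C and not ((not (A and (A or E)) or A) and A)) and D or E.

not A and D or E

(not A and not (C and A or C) or C and not ((not (A and (A or E)) or A) and A)) and D or E
= (not A and not (C and A or C) or C and not ((not A or A) and A)) and D or E   (absorption)
= (not A and not (C and A or C) or C and not A) and D or E   (complement / identity)
= (not A and not C or C and not A) and D or E   (absorption)
= (not C or C) and not A and D or E   (distribution)
= not A and D or E   (complement / identity)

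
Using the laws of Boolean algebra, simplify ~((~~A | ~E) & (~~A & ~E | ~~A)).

~((~~A | ~E) & (~~A & ~E | ~~A))
= ~((~~A | ~E) & ~~A)
= ~~~A
= ~A

~A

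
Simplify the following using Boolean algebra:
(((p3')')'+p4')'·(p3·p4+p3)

p3·p4

(((p3')')'+p4')'·(p3·p4+p3)
= (p3')'·p4·(p3·p4+p3)   — De Morgan
= p3·p4·(p3·p4+p3)   — double negation
= p3·p4   — absorption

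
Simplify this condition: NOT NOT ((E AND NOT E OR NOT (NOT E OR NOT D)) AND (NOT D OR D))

NOT NOT ((E AND NOT E OR NOT (NOT E OR NOT D)) AND (NOT D OR D))
= (E AND NOT E OR NOT (NOT E OR NOT D)) AND (NOT D OR D)   [double negation]
= NOT (NOT E OR NOT D) AND (NOT D OR D)   [complement / identity]
= NOT (NOT E OR NOT D)   [complement / identity]
= E AND D   [De Morgan]

E AND D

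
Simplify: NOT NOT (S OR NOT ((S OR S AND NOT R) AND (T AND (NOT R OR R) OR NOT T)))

TRUE

NOT NOT (S OR NOT ((S OR S AND NOT R) AND (T AND (NOT R OR R) OR NOT T)))
= S OR NOT ((S OR S AND NOT R) AND (T AND (NOT R OR R) OR NOT T))   — double negation
= S OR NOT (S AND (T AND (NOT R OR R) OR NOT T))   — absorption
= S OR NOT (S AND (T OR NOT T))   — complement / identity
= S OR NOT S   — complement / identity
= TRUE   — complement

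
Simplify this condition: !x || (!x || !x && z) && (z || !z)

!x

!x || (!x || !x && z) && (z || !z)
= !x || !x && (z || !z)
= !x || !x
= !x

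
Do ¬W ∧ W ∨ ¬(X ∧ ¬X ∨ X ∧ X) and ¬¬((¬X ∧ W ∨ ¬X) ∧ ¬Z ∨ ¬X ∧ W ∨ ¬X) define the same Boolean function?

E1: ¬W ∧ W ∨ ¬(X ∧ ¬X ∨ X ∧ X)
    = ¬W ∧ W ∨ ¬X   — distribution
    = ¬X   — complement / identity
E2: ¬¬((¬X ∧ W ∨ ¬X) ∧ ¬Z ∨ ¬X ∧ W ∨ ¬X)
    = ¬¬(¬X ∧ W ∨ ¬X)   — absorption
    = ¬X ∧ W ∨ ¬X   — double negation
    = ¬X   — absorption
Both reduce to ¬X, so they are equivalent.

Yes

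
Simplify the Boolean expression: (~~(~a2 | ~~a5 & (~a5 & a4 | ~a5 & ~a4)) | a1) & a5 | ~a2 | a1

~a2 | a1

(~~(~a2 | ~~a5 & (~a5 & a4 | ~a5 & ~a4)) | a1) & a5 | ~a2 | a1
= (~a2 | ~~a5 & (~a5 & a4 | ~a5 & ~a4) | a1) & a5 | ~a2 | a1
= (~a2 | ~~a5 & ~a5 | a1) & a5 | ~a2 | a1
= (~a2 | a5 & ~a5 | a1) & a5 | ~a2 | a1
= (~a2 | a1) & a5 | ~a2 | a1
= ~a2 | a1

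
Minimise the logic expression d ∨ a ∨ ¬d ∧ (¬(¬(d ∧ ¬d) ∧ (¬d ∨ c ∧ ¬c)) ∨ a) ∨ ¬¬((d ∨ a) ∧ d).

d ∨ a ∨ ¬d ∧ (¬(¬(d ∧ ¬d) ∧ (¬d ∨ c ∧ ¬c)) ∨ a) ∨ ¬¬((d ∨ a) ∧ d)
= d ∨ a ∨ ¬d ∧ (¬(¬(d ∧ ¬d) ∧ ¬d) ∨ a) ∨ ¬¬((d ∨ a) ∧ d)   (complement / identity)
= d ∨ a ∨ ¬d ∧ (¬(¬(d ∧ ¬d) ∧ ¬d) ∨ a) ∨ (d ∨ a) ∧ d   (double negation)
= d ∨ a ∨ ¬d ∧ (d ∧ ¬d ∨ d ∨ a) ∨ (d ∨ a) ∧ d   (De Morgan)
= d ∨ a ∨ ¬d ∧ (d ∨ a) ∨ (d ∨ a) ∧ d   (complement / identity)
= d ∨ a ∨ d ∨ a   (distribution)
= d ∨ a   (idempotence)

d ∨ a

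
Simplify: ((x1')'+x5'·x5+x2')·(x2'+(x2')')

x1+x2'

((x1')'+x5'·x5+x2')·(x2'+(x2')')
= ((x1')'+x2')·(x2'+(x2')')   — complement / identity
= ((x1')'+x2')·(x2'+x2)   — double negation
= (x1')'+x2'   — complement / identity
= x1+x2'   — double negation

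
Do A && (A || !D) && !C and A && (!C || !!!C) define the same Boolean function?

Yes

E1: A && (A || !D) && !C
    = A && !C   — absorption
E2: A && (!C || !!!C)
    = A && (!C || !C)   — double negation
    = A && !C   — idempotence
Both reduce to A && !C, so they are equivalent.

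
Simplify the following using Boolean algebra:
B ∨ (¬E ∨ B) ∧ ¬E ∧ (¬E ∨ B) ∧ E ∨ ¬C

B ∨ (¬E ∨ B) ∧ ¬E ∧ (¬E ∨ B) ∧ E ∨ ¬C
= B ∨ ¬E ∧ (¬E ∨ B) ∧ E ∨ ¬C
= B ∨ ¬E ∧ E ∨ ¬C
= B ∨ ¬C

B ∨ ¬C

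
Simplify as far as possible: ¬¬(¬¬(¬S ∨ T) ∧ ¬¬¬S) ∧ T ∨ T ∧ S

¬¬(¬¬(¬S ∨ T) ∧ ¬¬¬S) ∧ T ∨ T ∧ S
= ¬(¬(¬S ∨ T) ∨ ¬¬S) ∧ T ∨ T ∧ S   [De Morgan]
= (¬S ∨ T) ∧ ¬S ∧ T ∨ T ∧ S   [De Morgan]
= ¬S ∧ T ∨ T ∧ S   [absorption]
= T   [distribution]

T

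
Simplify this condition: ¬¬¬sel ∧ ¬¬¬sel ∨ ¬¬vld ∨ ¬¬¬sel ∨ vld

¬¬¬sel ∧ ¬¬¬sel ∨ ¬¬vld ∨ ¬¬¬sel ∨ vld
= ¬¬¬sel ∨ ¬¬vld ∨ ¬¬¬sel ∨ vld
= ¬¬¬sel ∨ vld ∨ ¬¬¬sel ∨ vld
= ¬¬¬sel ∨ vld
= ¬sel ∨ vld

¬sel ∨ vld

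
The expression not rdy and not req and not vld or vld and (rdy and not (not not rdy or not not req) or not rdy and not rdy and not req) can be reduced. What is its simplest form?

not rdy and not req

not rdy and not req and not vld or vld and (rdy and not (not not rdy or not not req) or not rdy and not rdy and not req)
= not rdy and not req and not vld or vld and (rdy and not rdy and not req or not rdy and not rdy and not req)   — De Morgan
= not rdy and not req and not vld or vld and not rdy and not req   — distribution
= not rdy and not req   — distribution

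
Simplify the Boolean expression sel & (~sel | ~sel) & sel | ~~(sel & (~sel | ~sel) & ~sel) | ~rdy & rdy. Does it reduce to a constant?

0

sel & (~sel | ~sel) & sel | ~~(sel & (~sel | ~sel) & ~sel) | ~rdy & rdy
= sel & (~sel | ~sel) & sel | sel & (~sel | ~sel) & ~sel | ~rdy & rdy   — double negation
= sel & (~sel | ~sel) & sel | sel & (~sel | ~sel) & ~sel   — complement / identity
= sel & (~sel | ~sel)   — distribution
= sel & ~sel   — idempotence
= 0   — complement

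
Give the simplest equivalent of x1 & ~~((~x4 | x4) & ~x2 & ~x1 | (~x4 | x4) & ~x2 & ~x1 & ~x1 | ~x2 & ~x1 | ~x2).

x1 & ~~((~x4 | x4) & ~x2 & ~x1 | (~x4 | x4) & ~x2 & ~x1 & ~x1 | ~x2 & ~x1 | ~x2)
= x1 & ~~((~x4 | x4) & ~x2 & ~x1 | ~x2 & ~x1 | ~x2)
= x1 & ~~(~x2 & ~x1 | ~x2 & ~x1 | ~x2)
= x1 & ~~(~x2 & ~x1 | ~x2)
= x1 & ~~~x2
= x1 & ~x2

x1 & ~x2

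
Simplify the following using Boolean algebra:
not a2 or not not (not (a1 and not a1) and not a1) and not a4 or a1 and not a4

not a2 or not not (not (a1 and not a1) and not a1) and not a4 or a1 and not a4
= not a2 or not (a1 and not a1 or a1) and not a4 or a1 and not a4
= not a2 or not a1 and not a4 or a1 and not a4
= not a2 or not a4

not a2 or not a4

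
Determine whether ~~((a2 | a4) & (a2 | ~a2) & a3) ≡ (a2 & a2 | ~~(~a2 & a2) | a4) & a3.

E1: ~~((a2 | a4) & (a2 | ~a2) & a3)
    = ~~((a2 | a4) & a3)
    = (a2 | a4) & a3
E2: (a2 & a2 | ~~(~a2 & a2) | a4) & a3
    = (a2 & a2 | ~a2 & a2 | a4) & a3
    = (a2 | a4) & a3
Both reduce to (a2 | a4) & a3, so they are equivalent.

Yes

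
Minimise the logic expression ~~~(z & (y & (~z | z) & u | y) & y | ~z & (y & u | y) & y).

~~~(z & (y & (~z | z) & u | y) & y | ~z & (y & u | y) & y)
= ~(z & (y & (~z | z) & u | y) & y | ~z & (y & u | y) & y)   [double negation]
= ~(z & (y & u | y) & y | ~z & (y & u | y) & y)   [complement / identity]
= ~((y & u | y) & y & (z | ~z))   [distribution]
= ~((y & u | y) & y)   [complement / identity]
= ~(y & y)   [absorption]
= ~y   [idempotence]

~y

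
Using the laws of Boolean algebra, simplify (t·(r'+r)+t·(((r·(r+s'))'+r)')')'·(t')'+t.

t

(t·(r'+r)+t·(((r·(r+s'))'+r)')')'·(t')'+t
= (t·(r'+r)+t·((r·(r+s'))'+r))'·(t')'+t   (double negation)
= (t·(r'+r)+t·((r·(r+s'))'+r))'·t+t   (double negation)
= (t·(r'+r)+t·(r'+r))'·t+t   (absorption)
= (t·(r'+r))'·t+t   (idempotence)
= t'·t+t   (complement / identity)
= t   (complement / identity)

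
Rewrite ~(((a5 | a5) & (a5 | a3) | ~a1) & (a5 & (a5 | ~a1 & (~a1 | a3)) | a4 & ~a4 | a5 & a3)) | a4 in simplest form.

~(((a5 | a5) & (a5 | a3) | ~a1) & (a5 & (a5 | ~a1 & (~a1 | a3)) | a4 & ~a4 | a5 & a3)) | a4
= ~((a5 | a5 & a3 | ~a1) & (a5 & (a5 | ~a1 & (~a1 | a3)) | a4 & ~a4 | a5 & a3)) | a4   (distribution)
= ~((a5 | a5 & a3 | ~a1) & (a5 & (a5 | ~a1 & (~a1 | a3)) | a5 & a3)) | a4   (complement / identity)
= ~((a5 | a5 & a3 | ~a1) & (a5 & (a5 | ~a1) | a5 & a3)) | a4   (absorption)
= ~((a5 | a5 & a3 | ~a1) & (a5 | a5 & a3)) | a4   (absorption)
= ~(a5 | a5 & a3) | a4   (absorption)
= ~a5 | a4   (absorption)

~a5 | a4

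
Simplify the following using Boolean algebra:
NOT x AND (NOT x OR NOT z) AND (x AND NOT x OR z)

NOT x AND z

NOT x AND (NOT x OR NOT z) AND (x AND NOT x OR z)
= NOT x AND (x AND NOT x OR z)   — absorption
= NOT x AND z   — complement / identity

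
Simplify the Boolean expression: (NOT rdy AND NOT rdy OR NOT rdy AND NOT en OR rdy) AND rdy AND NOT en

rdy AND NOT en

(NOT rdy AND NOT rdy OR NOT rdy AND NOT en OR rdy) AND rdy AND NOT en
= (NOT rdy AND (NOT rdy OR NOT en) OR rdy) AND rdy AND NOT en
= (NOT rdy OR rdy) AND rdy AND NOT en
= rdy AND NOT en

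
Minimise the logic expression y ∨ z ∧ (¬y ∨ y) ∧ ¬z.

y ∨ z ∧ (¬y ∨ y) ∧ ¬z
= y ∨ z ∧ ¬z   (complement / identity)
= y   (complement / identity)

y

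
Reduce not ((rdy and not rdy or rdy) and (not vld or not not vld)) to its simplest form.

not ((rdy and not rdy or rdy) and (not vld or not not vld))
= not ((rdy and not rdy or rdy) and (not vld or vld))   (double negation)
= not (rdy and not rdy or rdy)   (complement / identity)
= not rdy   (complement / identity)

not rdy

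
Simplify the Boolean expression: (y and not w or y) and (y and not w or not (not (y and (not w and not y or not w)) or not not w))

(y and not w or y) and (y and not w or not (not (y and (not w and not y or not w)) or not not w))
= (y and not w or y) and (y and not w or y and (not w and not y or not w) and not w)   [De Morgan]
= (y and not w or y) and (y and not w or y and not w and not w)   [absorption]
= (y and not w or y) and y and not w   [absorption]
= y and not w   [absorption]

y and not w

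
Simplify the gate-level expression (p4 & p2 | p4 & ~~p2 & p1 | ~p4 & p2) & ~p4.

(p4 & p2 | p4 & ~~p2 & p1 | ~p4 & p2) & ~p4
= (p4 & p2 | p4 & p2 & p1 | ~p4 & p2) & ~p4
= (p4 & p2 | ~p4 & p2) & ~p4
= p2 & ~p4

p2 & ~p4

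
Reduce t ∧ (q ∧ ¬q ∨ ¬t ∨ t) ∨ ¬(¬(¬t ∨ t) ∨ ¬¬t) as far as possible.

True

t ∧ (q ∧ ¬q ∨ ¬t ∨ t) ∨ ¬(¬(¬t ∨ t) ∨ ¬¬t)
= t ∧ (¬t ∨ t) ∨ ¬(¬(¬t ∨ t) ∨ ¬¬t)   (complement / identity)
= t ∧ (¬t ∨ t) ∨ (¬t ∨ t) ∧ ¬t   (De Morgan)
= ¬t ∨ t   (distribution)
= True   (complement)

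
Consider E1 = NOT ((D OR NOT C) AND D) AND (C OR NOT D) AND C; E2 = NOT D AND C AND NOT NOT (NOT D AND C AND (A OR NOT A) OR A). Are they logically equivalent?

E1: NOT ((D OR NOT C) AND D) AND (C OR NOT D) AND C
    = NOT D AND (C OR NOT D) AND C   — absorption
    = NOT D AND C   — absorption
E2: NOT D AND C AND NOT NOT (NOT D AND C AND (A OR NOT A) OR A)
    = NOT D AND C AND NOT NOT (NOT D AND C OR A)   — complement / identity
    = NOT D AND C AND (NOT D AND C OR A)   — double negation
    = NOT D AND C   — absorption
Both reduce to NOT D AND C, so they are equivalent.

Yes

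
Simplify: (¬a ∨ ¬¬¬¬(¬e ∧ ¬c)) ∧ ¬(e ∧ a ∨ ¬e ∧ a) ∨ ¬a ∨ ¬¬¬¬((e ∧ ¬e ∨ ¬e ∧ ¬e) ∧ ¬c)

(¬a ∨ ¬¬¬¬(¬e ∧ ¬c)) ∧ ¬(e ∧ a ∨ ¬e ∧ a) ∨ ¬a ∨ ¬¬¬¬((e ∧ ¬e ∨ ¬e ∧ ¬e) ∧ ¬c)
= (¬a ∨ ¬¬¬¬(¬e ∧ ¬c)) ∧ ¬(e ∧ a ∨ ¬e ∧ a) ∨ ¬a ∨ ¬¬¬¬(¬e ∧ ¬c)   [distribution]
= (¬a ∨ ¬¬¬¬(¬e ∧ ¬c)) ∧ ¬a ∨ ¬a ∨ ¬¬¬¬(¬e ∧ ¬c)   [distribution]
= ¬a ∨ ¬¬¬¬(¬e ∧ ¬c)   [absorption]
= ¬a ∨ ¬¬(¬e ∧ ¬c)   [double negation]
= ¬a ∨ ¬e ∧ ¬c   [double negation]

¬a ∨ ¬e ∧ ¬c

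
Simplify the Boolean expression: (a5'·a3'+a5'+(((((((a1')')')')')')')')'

a5·a1'

(a5'·a3'+a5'+(((((((a1')')')')')')')')'
= (a5'·a3'+a5'+(((((a1')')')')')')'   — double negation
= (a5'+(((((a1')')')')')')'   — absorption
= a5·((((a1')')')')'   — De Morgan
= a5·((a1')')'   — double negation
= a5·a1'   — double negation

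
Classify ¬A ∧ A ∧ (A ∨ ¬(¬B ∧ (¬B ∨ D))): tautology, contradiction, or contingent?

contradiction

¬A ∧ A ∧ (A ∨ ¬(¬B ∧ (¬B ∨ D)))
= ¬A ∧ A ∧ (A ∨ ¬¬B)
= ¬A ∧ A ∧ (A ∨ B)
= ¬A ∧ A
= False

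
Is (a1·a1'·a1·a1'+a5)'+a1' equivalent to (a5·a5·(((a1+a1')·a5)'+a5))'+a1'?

E1: (a1·a1'·a1·a1'+a5)'+a1'
    = (a1·a1'+a5)'+a1'   [idempotence]
    = a5'+a1'   [complement / identity]
E2: (a5·a5·(((a1+a1')·a5)'+a5))'+a1'
    = (a5·a5·(a5'+a5))'+a1'   [complement / identity]
    = (a5·(a5'+a5))'+a1'   [idempotence]
    = a5'+a1'   [complement / identity]
Both reduce to a5'+a1', so they are equivalent.

Yes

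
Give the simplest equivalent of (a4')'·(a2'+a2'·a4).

a4·a2'

(a4')'·(a2'+a2'·a4)
= (a4')'·a2'
= a4·a2'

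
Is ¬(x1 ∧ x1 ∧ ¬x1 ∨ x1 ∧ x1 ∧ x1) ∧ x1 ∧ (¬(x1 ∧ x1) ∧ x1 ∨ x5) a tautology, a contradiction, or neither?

contradiction

¬(x1 ∧ x1 ∧ ¬x1 ∨ x1 ∧ x1 ∧ x1) ∧ x1 ∧ (¬(x1 ∧ x1) ∧ x1 ∨ x5)
= ¬(x1 ∧ x1) ∧ x1 ∧ (¬(x1 ∧ x1) ∧ x1 ∨ x5)   (distribution)
= ¬(x1 ∧ x1) ∧ x1   (absorption)
= ¬x1 ∧ x1   (idempotence)
= False   (complement)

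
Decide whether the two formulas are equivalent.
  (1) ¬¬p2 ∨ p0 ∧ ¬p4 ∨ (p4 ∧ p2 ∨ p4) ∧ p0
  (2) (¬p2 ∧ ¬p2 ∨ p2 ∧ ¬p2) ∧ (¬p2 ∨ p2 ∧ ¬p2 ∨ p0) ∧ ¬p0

No

E1: ¬¬p2 ∨ p0 ∧ ¬p4 ∨ (p4 ∧ p2 ∨ p4) ∧ p0
    = ¬¬p2 ∨ p0 ∧ ¬p4 ∨ p4 ∧ p0   [absorption]
    = ¬¬p2 ∨ p0   [distribution]
    = p2 ∨ p0   [double negation]
E2: (¬p2 ∧ ¬p2 ∨ p2 ∧ ¬p2) ∧ (¬p2 ∨ p2 ∧ ¬p2 ∨ p0) ∧ ¬p0
    = ¬p2 ∧ (¬p2 ∨ p2 ∧ ¬p2 ∨ p0) ∧ ¬p0   [distribution]
    = ¬p2 ∧ (¬p2 ∨ p0) ∧ ¬p0   [complement / identity]
    = ¬p2 ∧ ¬p0   [absorption]
These differ: at p0=1, p2=1, p4=0, E1 = 1 but E2 = 0.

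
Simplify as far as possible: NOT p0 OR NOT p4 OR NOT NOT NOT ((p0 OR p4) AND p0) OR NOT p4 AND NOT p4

NOT p0 OR NOT p4 OR NOT NOT NOT ((p0 OR p4) AND p0) OR NOT p4 AND NOT p4
= NOT p0 OR NOT p4 OR NOT NOT NOT ((p0 OR p4) AND p0) OR NOT p4   [idempotence]
= NOT p0 OR NOT p4 OR NOT NOT NOT p0 OR NOT p4   [absorption]
= NOT p0 OR NOT p4 OR NOT p0 OR NOT p4   [double negation]
= NOT p0 OR NOT p4   [idempotence]

NOT p0 OR NOT p4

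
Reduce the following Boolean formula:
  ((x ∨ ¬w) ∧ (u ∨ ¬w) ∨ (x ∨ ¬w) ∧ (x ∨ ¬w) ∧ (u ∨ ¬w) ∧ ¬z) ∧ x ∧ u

x ∧ u

((x ∨ ¬w) ∧ (u ∨ ¬w) ∨ (x ∨ ¬w) ∧ (x ∨ ¬w) ∧ (u ∨ ¬w) ∧ ¬z) ∧ x ∧ u
= ((x ∨ ¬w) ∧ (u ∨ ¬w) ∨ (x ∨ ¬w) ∧ (u ∨ ¬w) ∧ ¬z) ∧ x ∧ u
= (x ∨ ¬w) ∧ (u ∨ ¬w) ∧ x ∧ u
= (x ∧ u ∨ ¬w) ∧ x ∧ u
= x ∧ u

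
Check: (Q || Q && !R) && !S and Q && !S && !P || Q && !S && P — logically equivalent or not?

Yes

E1: (Q || Q && !R) && !S
    = Q && !S
E2: Q && !S && !P || Q && !S && P
    = (!P || P) && Q && !S
    = Q && !S
Both reduce to Q && !S, so they are equivalent.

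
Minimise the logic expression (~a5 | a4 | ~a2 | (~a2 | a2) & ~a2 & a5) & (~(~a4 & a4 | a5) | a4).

(~a5 | a4 | ~a2 | (~a2 | a2) & ~a2 & a5) & (~(~a4 & a4 | a5) | a4)
= (~a5 | a4 | ~a2 | ~a2 & a5) & (~(~a4 & a4 | a5) | a4)   — complement / identity
= (~a5 | a4 | ~a2) & (~(~a4 & a4 | a5) | a4)   — absorption
= (~a5 | a4 | ~a2) & (~a5 | a4)   — complement / identity
= ~a5 | a4   — absorption

~a5 | a4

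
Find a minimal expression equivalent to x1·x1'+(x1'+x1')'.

x1·x1'+(x1'+x1')'
= x1·x1'+x1·x1   [De Morgan]
= x1   [distribution]

x1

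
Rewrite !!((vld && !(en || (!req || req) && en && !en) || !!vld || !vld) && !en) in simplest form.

!en

!!((vld && !(en || (!req || req) && en && !en) || !!vld || !vld) && !en)
= !!((vld && !(en || en && !en) || !!vld || !vld) && !en)
= !!((vld && !(en || en && !en) || vld || !vld) && !en)
= !!((vld && !en || vld || !vld) && !en)
= !!((vld || !vld) && !en)
= !!!en
= !en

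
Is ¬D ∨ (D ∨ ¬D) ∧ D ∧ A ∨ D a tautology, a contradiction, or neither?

¬D ∨ (D ∨ ¬D) ∧ D ∧ A ∨ D
= ¬D ∨ D ∧ A ∨ D
= ¬D ∨ D
= True

tautology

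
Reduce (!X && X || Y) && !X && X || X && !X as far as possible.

(!X && X || Y) && !X && X || X && !X
= !X && X || X && !X
= !X && X
= false

false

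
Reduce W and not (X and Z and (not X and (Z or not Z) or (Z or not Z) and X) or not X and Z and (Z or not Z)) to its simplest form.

W and not (X and Z and (not X and (Z or not Z) or (Z or not Z) and X) or not X and Z and (Z or not Z))
= W and not (X and Z and (Z or not Z) or not X and Z and (Z or not Z))
= W and not (Z and (Z or not Z))
= W and not Z

W and not Z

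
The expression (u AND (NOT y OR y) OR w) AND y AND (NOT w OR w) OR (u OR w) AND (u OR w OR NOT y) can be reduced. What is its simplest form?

(u AND (NOT y OR y) OR w) AND y AND (NOT w OR w) OR (u OR w) AND (u OR w OR NOT y)
= (u AND (NOT y OR y) OR w) AND y AND (NOT w OR w) OR u OR w
= (u OR w) AND y AND (NOT w OR w) OR u OR w
= (u OR w) AND y OR u OR w
= u OR w

u OR w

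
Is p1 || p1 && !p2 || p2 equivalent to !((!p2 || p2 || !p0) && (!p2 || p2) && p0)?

E1: p1 || p1 && !p2 || p2
    = p1 || p2   [absorption]
E2: !((!p2 || p2 || !p0) && (!p2 || p2) && p0)
    = !((!p2 || p2) && p0)   [absorption]
    = !p0   [complement / identity]
These differ: at p0=1, p1=0, p2=1, E1 = 1 but E2 = 0.

No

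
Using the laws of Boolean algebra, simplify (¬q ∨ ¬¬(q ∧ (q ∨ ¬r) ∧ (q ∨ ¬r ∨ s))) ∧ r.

(¬q ∨ ¬¬(q ∧ (q ∨ ¬r) ∧ (q ∨ ¬r ∨ s))) ∧ r
= (¬q ∨ q ∧ (q ∨ ¬r) ∧ (q ∨ ¬r ∨ s)) ∧ r   [double negation]
= (¬q ∨ q ∧ (q ∨ ¬r)) ∧ r   [absorption]
= (¬q ∨ q) ∧ r   [absorption]
= r   [complement / identity]

r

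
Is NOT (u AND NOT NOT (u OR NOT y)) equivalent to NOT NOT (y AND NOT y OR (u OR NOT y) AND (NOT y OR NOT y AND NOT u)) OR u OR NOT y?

No

E1: NOT (u AND NOT NOT (u OR NOT y))
    = NOT (u AND (u OR NOT y))   (double negation)
    = NOT u   (absorption)
E2: NOT NOT (y AND NOT y OR (u OR NOT y) AND (NOT y OR NOT y AND NOT u)) OR u OR NOT y
    = y AND NOT y OR (u OR NOT y) AND (NOT y OR NOT y AND NOT u) OR u OR NOT y   (double negation)
    = (u OR NOT y) AND (NOT y OR NOT y AND NOT u) OR u OR NOT y   (complement / identity)
    = (u OR NOT y) AND NOT y OR u OR NOT y   (absorption)
    = u OR NOT y   (absorption)
These differ: at u=1, y=1, E1 = 0 but E2 = 1.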